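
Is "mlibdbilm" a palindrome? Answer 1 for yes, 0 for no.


Input: mlibdbilm
Reversed: mlibdbilm
  Compare pos 0 ('m') with pos 8 ('m'): match
  Compare pos 1 ('l') with pos 7 ('l'): match
  Compare pos 2 ('i') with pos 6 ('i'): match
  Compare pos 3 ('b') with pos 5 ('b'): match
Result: palindrome

1


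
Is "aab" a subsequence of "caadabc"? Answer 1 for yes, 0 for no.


Check if "aab" is a subsequence of "caadabc"
Greedy scan:
  Position 0 ('c'): no match needed
  Position 1 ('a'): matches sub[0] = 'a'
  Position 2 ('a'): matches sub[1] = 'a'
  Position 3 ('d'): no match needed
  Position 4 ('a'): no match needed
  Position 5 ('b'): matches sub[2] = 'b'
  Position 6 ('c'): no match needed
All 3 characters matched => is a subsequence

1


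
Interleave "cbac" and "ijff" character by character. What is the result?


Interleaving "cbac" and "ijff":
  Position 0: 'c' from first, 'i' from second => "ci"
  Position 1: 'b' from first, 'j' from second => "bj"
  Position 2: 'a' from first, 'f' from second => "af"
  Position 3: 'c' from first, 'f' from second => "cf"
Result: cibjafcf

cibjafcf


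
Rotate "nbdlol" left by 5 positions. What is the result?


Input: "nbdlol", rotate left by 5
First 5 characters: "nbdlo"
Remaining characters: "l"
Concatenate remaining + first: "l" + "nbdlo" = "lnbdlo"

lnbdlo


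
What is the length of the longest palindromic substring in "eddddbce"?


Input: "eddddbce"
Checking substrings for palindromes:
  [1:5] "dddd" (len 4) => palindrome
  [1:4] "ddd" (len 3) => palindrome
  [2:5] "ddd" (len 3) => palindrome
  [1:3] "dd" (len 2) => palindrome
  [2:4] "dd" (len 2) => palindrome
  [3:5] "dd" (len 2) => palindrome
Longest palindromic substring: "dddd" with length 4

4


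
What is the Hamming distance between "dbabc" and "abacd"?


Comparing "dbabc" and "abacd" position by position:
  Position 0: 'd' vs 'a' => differ
  Position 1: 'b' vs 'b' => same
  Position 2: 'a' vs 'a' => same
  Position 3: 'b' vs 'c' => differ
  Position 4: 'c' vs 'd' => differ
Total differences (Hamming distance): 3

3


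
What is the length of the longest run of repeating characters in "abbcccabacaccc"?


Input: "abbcccabacaccc"
Scanning for longest run:
  Position 1 ('b'): new char, reset run to 1
  Position 2 ('b'): continues run of 'b', length=2
  Position 3 ('c'): new char, reset run to 1
  Position 4 ('c'): continues run of 'c', length=2
  Position 5 ('c'): continues run of 'c', length=3
  Position 6 ('a'): new char, reset run to 1
  Position 7 ('b'): new char, reset run to 1
  Position 8 ('a'): new char, reset run to 1
  Position 9 ('c'): new char, reset run to 1
  Position 10 ('a'): new char, reset run to 1
  Position 11 ('c'): new char, reset run to 1
  Position 12 ('c'): continues run of 'c', length=2
  Position 13 ('c'): continues run of 'c', length=3
Longest run: 'c' with length 3

3


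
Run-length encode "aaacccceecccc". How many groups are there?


Input: aaacccceecccc
Scanning for consecutive runs:
  Group 1: 'a' x 3 (positions 0-2)
  Group 2: 'c' x 4 (positions 3-6)
  Group 3: 'e' x 2 (positions 7-8)
  Group 4: 'c' x 4 (positions 9-12)
Total groups: 4

4


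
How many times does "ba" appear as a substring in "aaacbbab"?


Searching for "ba" in "aaacbbab"
Scanning each position:
  Position 0: "aa" => no
  Position 1: "aa" => no
  Position 2: "ac" => no
  Position 3: "cb" => no
  Position 4: "bb" => no
  Position 5: "ba" => MATCH
  Position 6: "ab" => no
Total occurrences: 1

1


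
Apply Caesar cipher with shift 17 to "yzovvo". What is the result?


Caesar cipher: shift "yzovvo" by 17
  'y' (pos 24) + 17 = pos 15 = 'p'
  'z' (pos 25) + 17 = pos 16 = 'q'
  'o' (pos 14) + 17 = pos 5 = 'f'
  'v' (pos 21) + 17 = pos 12 = 'm'
  'v' (pos 21) + 17 = pos 12 = 'm'
  'o' (pos 14) + 17 = pos 5 = 'f'
Result: pqfmmf

pqfmmf


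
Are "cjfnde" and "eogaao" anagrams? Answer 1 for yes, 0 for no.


Strings: "cjfnde", "eogaao"
Sorted first:  cdefjn
Sorted second: aaegoo
Differ at position 0: 'c' vs 'a' => not anagrams

0


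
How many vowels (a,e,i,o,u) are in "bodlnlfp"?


Input: bodlnlfp
Checking each character:
  'b' at position 0: consonant
  'o' at position 1: vowel (running total: 1)
  'd' at position 2: consonant
  'l' at position 3: consonant
  'n' at position 4: consonant
  'l' at position 5: consonant
  'f' at position 6: consonant
  'p' at position 7: consonant
Total vowels: 1

1


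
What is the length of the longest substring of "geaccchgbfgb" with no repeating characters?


Input: "geaccchgbfgb"
Sliding window (track last position of each char):
  Position 0 ('g'): window [0,0] length 1 -- new best
  Position 1 ('e'): window [0,1] length 2 -- new best
  Position 2 ('a'): window [0,2] length 3 -- new best
  Position 3 ('c'): window [0,3] length 4 -- new best
  Position 4 ('c'): repeat (last at 3), move window start to 4
  Position 4 ('c'): window [4,4] length 1
  Position 5 ('c'): repeat (last at 4), move window start to 5
  Position 5 ('c'): window [5,5] length 1
  Position 6 ('h'): window [5,6] length 2
  Position 7 ('g'): window [5,7] length 3
  Position 8 ('b'): window [5,8] length 4
  Position 9 ('f'): window [5,9] length 5 -- new best
  Position 10 ('g'): repeat (last at 7), move window start to 8
  Position 10 ('g'): window [8,10] length 3
  Position 11 ('b'): repeat (last at 8), move window start to 9
  Position 11 ('b'): window [9,11] length 3
Longest substring with no repeats: "chgbf" with length 5

5


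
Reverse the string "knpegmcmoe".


Input: knpegmcmoe
Reading characters right to left:
  Position 9: 'e'
  Position 8: 'o'
  Position 7: 'm'
  Position 6: 'c'
  Position 5: 'm'
  Position 4: 'g'
  Position 3: 'e'
  Position 2: 'p'
  Position 1: 'n'
  Position 0: 'k'
Reversed: eomcmgepnk

eomcmgepnk


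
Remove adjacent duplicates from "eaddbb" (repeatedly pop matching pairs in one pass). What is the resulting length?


Input: eaddbb
Stack-based adjacent duplicate removal:
  Read 'e': push. Stack: e
  Read 'a': push. Stack: ea
  Read 'd': push. Stack: ead
  Read 'd': matches stack top 'd' => pop. Stack: ea
  Read 'b': push. Stack: eab
  Read 'b': matches stack top 'b' => pop. Stack: ea
Final stack: "ea" (length 2)

2


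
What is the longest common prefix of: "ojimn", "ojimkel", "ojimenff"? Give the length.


Words: ojimn, ojimkel, ojimenff
  Position 0: all 'o' => match
  Position 1: all 'j' => match
  Position 2: all 'i' => match
  Position 3: all 'm' => match
  Position 4: ('n', 'k', 'e') => mismatch, stop
LCP = "ojim" (length 4)

4


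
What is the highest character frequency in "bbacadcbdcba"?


Input: bbacadcbdcba
Character counts:
  'a': 3
  'b': 4
  'c': 3
  'd': 2
Maximum frequency: 4

4


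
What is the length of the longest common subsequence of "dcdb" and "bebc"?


LCS of "dcdb" and "bebc"
DP table:
           b    e    b    c
      0    0    0    0    0
  d   0    0    0    0    0
  c   0    0    0    0    1
  d   0    0    0    0    1
  b   0    1    1    1    1
LCS length = dp[4][4] = 1

1


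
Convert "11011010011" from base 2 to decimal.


Input: "11011010011" in base 2
Positional expansion:
  Digit '1' (value 1) x 2^10 = 1024
  Digit '1' (value 1) x 2^9 = 512
  Digit '0' (value 0) x 2^8 = 0
  Digit '1' (value 1) x 2^7 = 128
  Digit '1' (value 1) x 2^6 = 64
  Digit '0' (value 0) x 2^5 = 0
  Digit '1' (value 1) x 2^4 = 16
  Digit '0' (value 0) x 2^3 = 0
  Digit '0' (value 0) x 2^2 = 0
  Digit '1' (value 1) x 2^1 = 2
  Digit '1' (value 1) x 2^0 = 1
Sum = 1747

1747


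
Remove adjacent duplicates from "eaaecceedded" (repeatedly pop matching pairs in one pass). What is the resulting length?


Input: eaaecceedded
Stack-based adjacent duplicate removal:
  Read 'e': push. Stack: e
  Read 'a': push. Stack: ea
  Read 'a': matches stack top 'a' => pop. Stack: e
  Read 'e': matches stack top 'e' => pop. Stack: (empty)
  Read 'c': push. Stack: c
  Read 'c': matches stack top 'c' => pop. Stack: (empty)
  Read 'e': push. Stack: e
  Read 'e': matches stack top 'e' => pop. Stack: (empty)
  Read 'd': push. Stack: d
  Read 'd': matches stack top 'd' => pop. Stack: (empty)
  Read 'e': push. Stack: e
  Read 'd': push. Stack: ed
Final stack: "ed" (length 2)

2


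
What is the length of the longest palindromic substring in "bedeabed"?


Input: "bedeabed"
Checking substrings for palindromes:
  [1:4] "ede" (len 3) => palindrome
Longest palindromic substring: "ede" with length 3

3


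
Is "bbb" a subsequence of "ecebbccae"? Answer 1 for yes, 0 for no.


Check if "bbb" is a subsequence of "ecebbccae"
Greedy scan:
  Position 0 ('e'): no match needed
  Position 1 ('c'): no match needed
  Position 2 ('e'): no match needed
  Position 3 ('b'): matches sub[0] = 'b'
  Position 4 ('b'): matches sub[1] = 'b'
  Position 5 ('c'): no match needed
  Position 6 ('c'): no match needed
  Position 7 ('a'): no match needed
  Position 8 ('e'): no match needed
Only matched 2/3 characters => not a subsequence

0


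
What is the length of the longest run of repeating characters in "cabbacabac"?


Input: "cabbacabac"
Scanning for longest run:
  Position 1 ('a'): new char, reset run to 1
  Position 2 ('b'): new char, reset run to 1
  Position 3 ('b'): continues run of 'b', length=2
  Position 4 ('a'): new char, reset run to 1
  Position 5 ('c'): new char, reset run to 1
  Position 6 ('a'): new char, reset run to 1
  Position 7 ('b'): new char, reset run to 1
  Position 8 ('a'): new char, reset run to 1
  Position 9 ('c'): new char, reset run to 1
Longest run: 'b' with length 2

2


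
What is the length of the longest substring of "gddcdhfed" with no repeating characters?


Input: "gddcdhfed"
Sliding window (track last position of each char):
  Position 0 ('g'): window [0,0] length 1 -- new best
  Position 1 ('d'): window [0,1] length 2 -- new best
  Position 2 ('d'): repeat (last at 1), move window start to 2
  Position 2 ('d'): window [2,2] length 1
  Position 3 ('c'): window [2,3] length 2
  Position 4 ('d'): repeat (last at 2), move window start to 3
  Position 4 ('d'): window [3,4] length 2
  Position 5 ('h'): window [3,5] length 3 -- new best
  Position 6 ('f'): window [3,6] length 4 -- new best
  Position 7 ('e'): window [3,7] length 5 -- new best
  Position 8 ('d'): repeat (last at 4), move window start to 5
  Position 8 ('d'): window [5,8] length 4
Longest substring with no repeats: "cdhfe" with length 5

5


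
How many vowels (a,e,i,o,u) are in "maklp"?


Input: maklp
Checking each character:
  'm' at position 0: consonant
  'a' at position 1: vowel (running total: 1)
  'k' at position 2: consonant
  'l' at position 3: consonant
  'p' at position 4: consonant
Total vowels: 1

1


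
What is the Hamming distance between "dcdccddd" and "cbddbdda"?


Comparing "dcdccddd" and "cbddbdda" position by position:
  Position 0: 'd' vs 'c' => differ
  Position 1: 'c' vs 'b' => differ
  Position 2: 'd' vs 'd' => same
  Position 3: 'c' vs 'd' => differ
  Position 4: 'c' vs 'b' => differ
  Position 5: 'd' vs 'd' => same
  Position 6: 'd' vs 'd' => same
  Position 7: 'd' vs 'a' => differ
Total differences (Hamming distance): 5

5


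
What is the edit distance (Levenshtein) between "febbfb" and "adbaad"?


Computing edit distance: "febbfb" -> "adbaad"
DP table:
           a    d    b    a    a    d
      0    1    2    3    4    5    6
  f   1    1    2    3    4    5    6
  e   2    2    2    3    4    5    6
  b   3    3    3    2    3    4    5
  b   4    4    4    3    3    4    5
  f   5    5    5    4    4    4    5
  b   6    6    6    5    5    5    5
Edit distance = dp[6][6] = 5

5


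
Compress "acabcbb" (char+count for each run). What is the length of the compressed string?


Input: acabcbb
Runs:
  'a' x 1 => "a1"
  'c' x 1 => "c1"
  'a' x 1 => "a1"
  'b' x 1 => "b1"
  'c' x 1 => "c1"
  'b' x 2 => "b2"
Compressed: "a1c1a1b1c1b2"
Compressed length: 12

12


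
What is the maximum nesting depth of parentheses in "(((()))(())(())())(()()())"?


Input: "(((()))(())(())())(()()())"
Tracking depth:
  Position 0 '(': depth becomes 1
  Position 1 '(': depth becomes 2
  Position 2 '(': depth becomes 3
  Position 3 '(': depth becomes 4
  Position 4 ')': depth becomes 3
  Position 5 ')': depth becomes 2
  Position 6 ')': depth becomes 1
  Position 7 '(': depth becomes 2
  Position 8 '(': depth becomes 3
  Position 9 ')': depth becomes 2
  Position 10 ')': depth becomes 1
  Position 11 '(': depth becomes 2
  Position 12 '(': depth becomes 3
  Position 13 ')': depth becomes 2
  Position 14 ')': depth becomes 1
  Position 15 '(': depth becomes 2
  Position 16 ')': depth becomes 1
  Position 17 ')': depth becomes 0
  Position 18 '(': depth becomes 1
  Position 19 '(': depth becomes 2
  Position 20 ')': depth becomes 1
  Position 21 '(': depth becomes 2
  Position 22 ')': depth becomes 1
  Position 23 '(': depth becomes 2
  Position 24 ')': depth becomes 1
  Position 25 ')': depth becomes 0
Maximum depth reached: 4

4


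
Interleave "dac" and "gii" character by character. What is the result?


Interleaving "dac" and "gii":
  Position 0: 'd' from first, 'g' from second => "dg"
  Position 1: 'a' from first, 'i' from second => "ai"
  Position 2: 'c' from first, 'i' from second => "ci"
Result: dgaici

dgaici


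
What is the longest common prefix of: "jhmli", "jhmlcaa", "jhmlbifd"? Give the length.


Words: jhmli, jhmlcaa, jhmlbifd
  Position 0: all 'j' => match
  Position 1: all 'h' => match
  Position 2: all 'm' => match
  Position 3: all 'l' => match
  Position 4: ('i', 'c', 'b') => mismatch, stop
LCP = "jhml" (length 4)

4


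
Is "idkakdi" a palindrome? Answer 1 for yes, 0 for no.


Input: idkakdi
Reversed: idkakdi
  Compare pos 0 ('i') with pos 6 ('i'): match
  Compare pos 1 ('d') with pos 5 ('d'): match
  Compare pos 2 ('k') with pos 4 ('k'): match
Result: palindrome

1


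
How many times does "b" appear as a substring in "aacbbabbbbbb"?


Searching for "b" in "aacbbabbbbbb"
Scanning each position:
  Position 0: "a" => no
  Position 1: "a" => no
  Position 2: "c" => no
  Position 3: "b" => MATCH
  Position 4: "b" => MATCH
  Position 5: "a" => no
  Position 6: "b" => MATCH
  Position 7: "b" => MATCH
  Position 8: "b" => MATCH
  Position 9: "b" => MATCH
  Position 10: "b" => MATCH
  Position 11: "b" => MATCH
Total occurrences: 8

8


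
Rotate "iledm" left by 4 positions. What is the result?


Input: "iledm", rotate left by 4
First 4 characters: "iled"
Remaining characters: "m"
Concatenate remaining + first: "m" + "iled" = "miled"

miled


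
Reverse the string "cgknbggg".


Input: cgknbggg
Reading characters right to left:
  Position 7: 'g'
  Position 6: 'g'
  Position 5: 'g'
  Position 4: 'b'
  Position 3: 'n'
  Position 2: 'k'
  Position 1: 'g'
  Position 0: 'c'
Reversed: gggbnkgc

gggbnkgc


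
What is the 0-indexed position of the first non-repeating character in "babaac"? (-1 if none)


Input: babaac
Character frequencies:
  'a': 3
  'b': 2
  'c': 1
Scanning left to right for freq == 1:
  Position 0 ('b'): freq=2, skip
  Position 1 ('a'): freq=3, skip
  Position 2 ('b'): freq=2, skip
  Position 3 ('a'): freq=3, skip
  Position 4 ('a'): freq=3, skip
  Position 5 ('c'): unique! => answer = 5

5


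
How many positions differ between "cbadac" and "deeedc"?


Comparing "cbadac" and "deeedc" position by position:
  Position 0: 'c' vs 'd' => DIFFER
  Position 1: 'b' vs 'e' => DIFFER
  Position 2: 'a' vs 'e' => DIFFER
  Position 3: 'd' vs 'e' => DIFFER
  Position 4: 'a' vs 'd' => DIFFER
  Position 5: 'c' vs 'c' => same
Positions that differ: 5

5


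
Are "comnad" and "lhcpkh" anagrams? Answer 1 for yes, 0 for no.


Strings: "comnad", "lhcpkh"
Sorted first:  acdmno
Sorted second: chhklp
Differ at position 0: 'a' vs 'c' => not anagrams

0


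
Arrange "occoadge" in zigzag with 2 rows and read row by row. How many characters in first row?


Zigzag "occoadge" into 2 rows:
Placing characters:
  'o' => row 0
  'c' => row 1
  'c' => row 0
  'o' => row 1
  'a' => row 0
  'd' => row 1
  'g' => row 0
  'e' => row 1
Rows:
  Row 0: "ocag"
  Row 1: "code"
First row length: 4

4


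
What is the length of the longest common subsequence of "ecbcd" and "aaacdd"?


LCS of "ecbcd" and "aaacdd"
DP table:
           a    a    a    c    d    d
      0    0    0    0    0    0    0
  e   0    0    0    0    0    0    0
  c   0    0    0    0    1    1    1
  b   0    0    0    0    1    1    1
  c   0    0    0    0    1    1    1
  d   0    0    0    0    1    2    2
LCS length = dp[5][6] = 2

2


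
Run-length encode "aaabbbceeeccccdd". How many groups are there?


Input: aaabbbceeeccccdd
Scanning for consecutive runs:
  Group 1: 'a' x 3 (positions 0-2)
  Group 2: 'b' x 3 (positions 3-5)
  Group 3: 'c' x 1 (positions 6-6)
  Group 4: 'e' x 3 (positions 7-9)
  Group 5: 'c' x 4 (positions 10-13)
  Group 6: 'd' x 2 (positions 14-15)
Total groups: 6

6


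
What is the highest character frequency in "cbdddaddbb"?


Input: cbdddaddbb
Character counts:
  'a': 1
  'b': 3
  'c': 1
  'd': 5
Maximum frequency: 5

5


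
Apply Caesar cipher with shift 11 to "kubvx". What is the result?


Caesar cipher: shift "kubvx" by 11
  'k' (pos 10) + 11 = pos 21 = 'v'
  'u' (pos 20) + 11 = pos 5 = 'f'
  'b' (pos 1) + 11 = pos 12 = 'm'
  'v' (pos 21) + 11 = pos 6 = 'g'
  'x' (pos 23) + 11 = pos 8 = 'i'
Result: vfmgi

vfmgi


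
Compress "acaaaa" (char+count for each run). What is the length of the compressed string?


Input: acaaaa
Runs:
  'a' x 1 => "a1"
  'c' x 1 => "c1"
  'a' x 4 => "a4"
Compressed: "a1c1a4"
Compressed length: 6

6


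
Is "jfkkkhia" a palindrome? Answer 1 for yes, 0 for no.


Input: jfkkkhia
Reversed: aihkkkfj
  Compare pos 0 ('j') with pos 7 ('a'): MISMATCH
  Compare pos 1 ('f') with pos 6 ('i'): MISMATCH
  Compare pos 2 ('k') with pos 5 ('h'): MISMATCH
  Compare pos 3 ('k') with pos 4 ('k'): match
Result: not a palindrome

0


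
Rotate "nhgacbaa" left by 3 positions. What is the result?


Input: "nhgacbaa", rotate left by 3
First 3 characters: "nhg"
Remaining characters: "acbaa"
Concatenate remaining + first: "acbaa" + "nhg" = "acbaanhg"

acbaanhg


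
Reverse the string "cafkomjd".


Input: cafkomjd
Reading characters right to left:
  Position 7: 'd'
  Position 6: 'j'
  Position 5: 'm'
  Position 4: 'o'
  Position 3: 'k'
  Position 2: 'f'
  Position 1: 'a'
  Position 0: 'c'
Reversed: djmokfac

djmokfac


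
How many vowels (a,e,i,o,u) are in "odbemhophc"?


Input: odbemhophc
Checking each character:
  'o' at position 0: vowel (running total: 1)
  'd' at position 1: consonant
  'b' at position 2: consonant
  'e' at position 3: vowel (running total: 2)
  'm' at position 4: consonant
  'h' at position 5: consonant
  'o' at position 6: vowel (running total: 3)
  'p' at position 7: consonant
  'h' at position 8: consonant
  'c' at position 9: consonant
Total vowels: 3

3


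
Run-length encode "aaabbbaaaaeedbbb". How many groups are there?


Input: aaabbbaaaaeedbbb
Scanning for consecutive runs:
  Group 1: 'a' x 3 (positions 0-2)
  Group 2: 'b' x 3 (positions 3-5)
  Group 3: 'a' x 4 (positions 6-9)
  Group 4: 'e' x 2 (positions 10-11)
  Group 5: 'd' x 1 (positions 12-12)
  Group 6: 'b' x 3 (positions 13-15)
Total groups: 6

6


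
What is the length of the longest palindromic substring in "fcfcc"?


Input: "fcfcc"
Checking substrings for palindromes:
  [0:3] "fcf" (len 3) => palindrome
  [1:4] "cfc" (len 3) => palindrome
  [3:5] "cc" (len 2) => palindrome
Longest palindromic substring: "fcf" with length 3

3


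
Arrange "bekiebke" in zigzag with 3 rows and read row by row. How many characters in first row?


Zigzag "bekiebke" into 3 rows:
Placing characters:
  'b' => row 0
  'e' => row 1
  'k' => row 2
  'i' => row 1
  'e' => row 0
  'b' => row 1
  'k' => row 2
  'e' => row 1
Rows:
  Row 0: "be"
  Row 1: "eibe"
  Row 2: "kk"
First row length: 2

2


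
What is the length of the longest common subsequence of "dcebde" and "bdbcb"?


LCS of "dcebde" and "bdbcb"
DP table:
           b    d    b    c    b
      0    0    0    0    0    0
  d   0    0    1    1    1    1
  c   0    0    1    1    2    2
  e   0    0    1    1    2    2
  b   0    1    1    2    2    3
  d   0    1    2    2    2    3
  e   0    1    2    2    2    3
LCS length = dp[6][5] = 3

3


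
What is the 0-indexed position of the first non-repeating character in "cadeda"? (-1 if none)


Input: cadeda
Character frequencies:
  'a': 2
  'c': 1
  'd': 2
  'e': 1
Scanning left to right for freq == 1:
  Position 0 ('c'): unique! => answer = 0

0


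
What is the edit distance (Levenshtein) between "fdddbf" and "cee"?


Computing edit distance: "fdddbf" -> "cee"
DP table:
           c    e    e
      0    1    2    3
  f   1    1    2    3
  d   2    2    2    3
  d   3    3    3    3
  d   4    4    4    4
  b   5    5    5    5
  f   6    6    6    6
Edit distance = dp[6][3] = 6

6


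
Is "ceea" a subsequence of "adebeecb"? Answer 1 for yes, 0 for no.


Check if "ceea" is a subsequence of "adebeecb"
Greedy scan:
  Position 0 ('a'): no match needed
  Position 1 ('d'): no match needed
  Position 2 ('e'): no match needed
  Position 3 ('b'): no match needed
  Position 4 ('e'): no match needed
  Position 5 ('e'): no match needed
  Position 6 ('c'): matches sub[0] = 'c'
  Position 7 ('b'): no match needed
Only matched 1/4 characters => not a subsequence

0


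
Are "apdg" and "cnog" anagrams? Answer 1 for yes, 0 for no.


Strings: "apdg", "cnog"
Sorted first:  adgp
Sorted second: cgno
Differ at position 0: 'a' vs 'c' => not anagrams

0


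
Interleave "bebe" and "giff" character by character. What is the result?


Interleaving "bebe" and "giff":
  Position 0: 'b' from first, 'g' from second => "bg"
  Position 1: 'e' from first, 'i' from second => "ei"
  Position 2: 'b' from first, 'f' from second => "bf"
  Position 3: 'e' from first, 'f' from second => "ef"
Result: bgeibfef

bgeibfef


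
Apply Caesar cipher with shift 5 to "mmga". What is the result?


Caesar cipher: shift "mmga" by 5
  'm' (pos 12) + 5 = pos 17 = 'r'
  'm' (pos 12) + 5 = pos 17 = 'r'
  'g' (pos 6) + 5 = pos 11 = 'l'
  'a' (pos 0) + 5 = pos 5 = 'f'
Result: rrlf

rrlf


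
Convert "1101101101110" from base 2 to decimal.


Input: "1101101101110" in base 2
Positional expansion:
  Digit '1' (value 1) x 2^12 = 4096
  Digit '1' (value 1) x 2^11 = 2048
  Digit '0' (value 0) x 2^10 = 0
  Digit '1' (value 1) x 2^9 = 512
  Digit '1' (value 1) x 2^8 = 256
  Digit '0' (value 0) x 2^7 = 0
  Digit '1' (value 1) x 2^6 = 64
  Digit '1' (value 1) x 2^5 = 32
  Digit '0' (value 0) x 2^4 = 0
  Digit '1' (value 1) x 2^3 = 8
  Digit '1' (value 1) x 2^2 = 4
  Digit '1' (value 1) x 2^1 = 2
  Digit '0' (value 0) x 2^0 = 0
Sum = 7022

7022


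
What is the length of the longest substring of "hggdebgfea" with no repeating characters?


Input: "hggdebgfea"
Sliding window (track last position of each char):
  Position 0 ('h'): window [0,0] length 1 -- new best
  Position 1 ('g'): window [0,1] length 2 -- new best
  Position 2 ('g'): repeat (last at 1), move window start to 2
  Position 2 ('g'): window [2,2] length 1
  Position 3 ('d'): window [2,3] length 2
  Position 4 ('e'): window [2,4] length 3 -- new best
  Position 5 ('b'): window [2,5] length 4 -- new best
  Position 6 ('g'): repeat (last at 2), move window start to 3
  Position 6 ('g'): window [3,6] length 4
  Position 7 ('f'): window [3,7] length 5 -- new best
  Position 8 ('e'): repeat (last at 4), move window start to 5
  Position 8 ('e'): window [5,8] length 4
  Position 9 ('a'): window [5,9] length 5
Longest substring with no repeats: "debgf" with length 5

5


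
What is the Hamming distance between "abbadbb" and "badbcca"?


Comparing "abbadbb" and "badbcca" position by position:
  Position 0: 'a' vs 'b' => differ
  Position 1: 'b' vs 'a' => differ
  Position 2: 'b' vs 'd' => differ
  Position 3: 'a' vs 'b' => differ
  Position 4: 'd' vs 'c' => differ
  Position 5: 'b' vs 'c' => differ
  Position 6: 'b' vs 'a' => differ
Total differences (Hamming distance): 7

7


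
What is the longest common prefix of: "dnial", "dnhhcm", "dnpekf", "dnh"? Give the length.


Words: dnial, dnhhcm, dnpekf, dnh
  Position 0: all 'd' => match
  Position 1: all 'n' => match
  Position 2: ('i', 'h', 'p', 'h') => mismatch, stop
LCP = "dn" (length 2)

2


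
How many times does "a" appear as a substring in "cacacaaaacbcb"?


Searching for "a" in "cacacaaaacbcb"
Scanning each position:
  Position 0: "c" => no
  Position 1: "a" => MATCH
  Position 2: "c" => no
  Position 3: "a" => MATCH
  Position 4: "c" => no
  Position 5: "a" => MATCH
  Position 6: "a" => MATCH
  Position 7: "a" => MATCH
  Position 8: "a" => MATCH
  Position 9: "c" => no
  Position 10: "b" => no
  Position 11: "c" => no
  Position 12: "b" => no
Total occurrences: 6

6


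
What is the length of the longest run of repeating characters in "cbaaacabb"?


Input: "cbaaacabb"
Scanning for longest run:
  Position 1 ('b'): new char, reset run to 1
  Position 2 ('a'): new char, reset run to 1
  Position 3 ('a'): continues run of 'a', length=2
  Position 4 ('a'): continues run of 'a', length=3
  Position 5 ('c'): new char, reset run to 1
  Position 6 ('a'): new char, reset run to 1
  Position 7 ('b'): new char, reset run to 1
  Position 8 ('b'): continues run of 'b', length=2
Longest run: 'a' with length 3

3


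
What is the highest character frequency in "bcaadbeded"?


Input: bcaadbeded
Character counts:
  'a': 2
  'b': 2
  'c': 1
  'd': 3
  'e': 2
Maximum frequency: 3

3


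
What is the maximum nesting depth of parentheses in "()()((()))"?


Input: "()()((()))"
Tracking depth:
  Position 0 '(': depth becomes 1
  Position 1 ')': depth becomes 0
  Position 2 '(': depth becomes 1
  Position 3 ')': depth becomes 0
  Position 4 '(': depth becomes 1
  Position 5 '(': depth becomes 2
  Position 6 '(': depth becomes 3
  Position 7 ')': depth becomes 2
  Position 8 ')': depth becomes 1
  Position 9 ')': depth becomes 0
Maximum depth reached: 3

3


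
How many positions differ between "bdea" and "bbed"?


Comparing "bdea" and "bbed" position by position:
  Position 0: 'b' vs 'b' => same
  Position 1: 'd' vs 'b' => DIFFER
  Position 2: 'e' vs 'e' => same
  Position 3: 'a' vs 'd' => DIFFER
Positions that differ: 2

2


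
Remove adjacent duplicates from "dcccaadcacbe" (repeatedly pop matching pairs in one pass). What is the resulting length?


Input: dcccaadcacbe
Stack-based adjacent duplicate removal:
  Read 'd': push. Stack: d
  Read 'c': push. Stack: dc
  Read 'c': matches stack top 'c' => pop. Stack: d
  Read 'c': push. Stack: dc
  Read 'a': push. Stack: dca
  Read 'a': matches stack top 'a' => pop. Stack: dc
  Read 'd': push. Stack: dcd
  Read 'c': push. Stack: dcdc
  Read 'a': push. Stack: dcdca
  Read 'c': push. Stack: dcdcac
  Read 'b': push. Stack: dcdcacb
  Read 'e': push. Stack: dcdcacbe
Final stack: "dcdcacbe" (length 8)

8


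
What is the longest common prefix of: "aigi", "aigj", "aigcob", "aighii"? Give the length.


Words: aigi, aigj, aigcob, aighii
  Position 0: all 'a' => match
  Position 1: all 'i' => match
  Position 2: all 'g' => match
  Position 3: ('i', 'j', 'c', 'h') => mismatch, stop
LCP = "aig" (length 3)

3


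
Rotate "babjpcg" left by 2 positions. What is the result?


Input: "babjpcg", rotate left by 2
First 2 characters: "ba"
Remaining characters: "bjpcg"
Concatenate remaining + first: "bjpcg" + "ba" = "bjpcgba"

bjpcgba


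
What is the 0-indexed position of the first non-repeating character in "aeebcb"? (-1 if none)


Input: aeebcb
Character frequencies:
  'a': 1
  'b': 2
  'c': 1
  'e': 2
Scanning left to right for freq == 1:
  Position 0 ('a'): unique! => answer = 0

0


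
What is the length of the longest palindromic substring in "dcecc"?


Input: "dcecc"
Checking substrings for palindromes:
  [1:4] "cec" (len 3) => palindrome
  [3:5] "cc" (len 2) => palindrome
Longest palindromic substring: "cec" with length 3

3


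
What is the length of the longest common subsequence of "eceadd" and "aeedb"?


LCS of "eceadd" and "aeedb"
DP table:
           a    e    e    d    b
      0    0    0    0    0    0
  e   0    0    1    1    1    1
  c   0    0    1    1    1    1
  e   0    0    1    2    2    2
  a   0    1    1    2    2    2
  d   0    1    1    2    3    3
  d   0    1    1    2    3    3
LCS length = dp[6][5] = 3

3


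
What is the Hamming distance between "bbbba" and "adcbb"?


Comparing "bbbba" and "adcbb" position by position:
  Position 0: 'b' vs 'a' => differ
  Position 1: 'b' vs 'd' => differ
  Position 2: 'b' vs 'c' => differ
  Position 3: 'b' vs 'b' => same
  Position 4: 'a' vs 'b' => differ
Total differences (Hamming distance): 4

4


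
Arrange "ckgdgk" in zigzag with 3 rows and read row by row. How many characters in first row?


Zigzag "ckgdgk" into 3 rows:
Placing characters:
  'c' => row 0
  'k' => row 1
  'g' => row 2
  'd' => row 1
  'g' => row 0
  'k' => row 1
Rows:
  Row 0: "cg"
  Row 1: "kdk"
  Row 2: "g"
First row length: 2

2


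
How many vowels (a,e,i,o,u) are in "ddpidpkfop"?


Input: ddpidpkfop
Checking each character:
  'd' at position 0: consonant
  'd' at position 1: consonant
  'p' at position 2: consonant
  'i' at position 3: vowel (running total: 1)
  'd' at position 4: consonant
  'p' at position 5: consonant
  'k' at position 6: consonant
  'f' at position 7: consonant
  'o' at position 8: vowel (running total: 2)
  'p' at position 9: consonant
Total vowels: 2

2


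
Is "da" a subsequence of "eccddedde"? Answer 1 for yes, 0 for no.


Check if "da" is a subsequence of "eccddedde"
Greedy scan:
  Position 0 ('e'): no match needed
  Position 1 ('c'): no match needed
  Position 2 ('c'): no match needed
  Position 3 ('d'): matches sub[0] = 'd'
  Position 4 ('d'): no match needed
  Position 5 ('e'): no match needed
  Position 6 ('d'): no match needed
  Position 7 ('d'): no match needed
  Position 8 ('e'): no match needed
Only matched 1/2 characters => not a subsequence

0


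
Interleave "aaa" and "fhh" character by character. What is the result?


Interleaving "aaa" and "fhh":
  Position 0: 'a' from first, 'f' from second => "af"
  Position 1: 'a' from first, 'h' from second => "ah"
  Position 2: 'a' from first, 'h' from second => "ah"
Result: afahah

afahah


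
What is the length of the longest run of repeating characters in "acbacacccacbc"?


Input: "acbacacccacbc"
Scanning for longest run:
  Position 1 ('c'): new char, reset run to 1
  Position 2 ('b'): new char, reset run to 1
  Position 3 ('a'): new char, reset run to 1
  Position 4 ('c'): new char, reset run to 1
  Position 5 ('a'): new char, reset run to 1
  Position 6 ('c'): new char, reset run to 1
  Position 7 ('c'): continues run of 'c', length=2
  Position 8 ('c'): continues run of 'c', length=3
  Position 9 ('a'): new char, reset run to 1
  Position 10 ('c'): new char, reset run to 1
  Position 11 ('b'): new char, reset run to 1
  Position 12 ('c'): new char, reset run to 1
Longest run: 'c' with length 3

3


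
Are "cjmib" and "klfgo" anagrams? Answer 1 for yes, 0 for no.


Strings: "cjmib", "klfgo"
Sorted first:  bcijm
Sorted second: fgklo
Differ at position 0: 'b' vs 'f' => not anagrams

0


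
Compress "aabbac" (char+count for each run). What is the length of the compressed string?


Input: aabbac
Runs:
  'a' x 2 => "a2"
  'b' x 2 => "b2"
  'a' x 1 => "a1"
  'c' x 1 => "c1"
Compressed: "a2b2a1c1"
Compressed length: 8

8


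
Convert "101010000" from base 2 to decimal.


Input: "101010000" in base 2
Positional expansion:
  Digit '1' (value 1) x 2^8 = 256
  Digit '0' (value 0) x 2^7 = 0
  Digit '1' (value 1) x 2^6 = 64
  Digit '0' (value 0) x 2^5 = 0
  Digit '1' (value 1) x 2^4 = 16
  Digit '0' (value 0) x 2^3 = 0
  Digit '0' (value 0) x 2^2 = 0
  Digit '0' (value 0) x 2^1 = 0
  Digit '0' (value 0) x 2^0 = 0
Sum = 336

336


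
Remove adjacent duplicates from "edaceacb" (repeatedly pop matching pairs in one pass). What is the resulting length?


Input: edaceacb
Stack-based adjacent duplicate removal:
  Read 'e': push. Stack: e
  Read 'd': push. Stack: ed
  Read 'a': push. Stack: eda
  Read 'c': push. Stack: edac
  Read 'e': push. Stack: edace
  Read 'a': push. Stack: edacea
  Read 'c': push. Stack: edaceac
  Read 'b': push. Stack: edaceacb
Final stack: "edaceacb" (length 8)

8


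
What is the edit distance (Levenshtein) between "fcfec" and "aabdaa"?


Computing edit distance: "fcfec" -> "aabdaa"
DP table:
           a    a    b    d    a    a
      0    1    2    3    4    5    6
  f   1    1    2    3    4    5    6
  c   2    2    2    3    4    5    6
  f   3    3    3    3    4    5    6
  e   4    4    4    4    4    5    6
  c   5    5    5    5    5    5    6
Edit distance = dp[5][6] = 6

6


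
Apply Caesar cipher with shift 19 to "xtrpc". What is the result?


Caesar cipher: shift "xtrpc" by 19
  'x' (pos 23) + 19 = pos 16 = 'q'
  't' (pos 19) + 19 = pos 12 = 'm'
  'r' (pos 17) + 19 = pos 10 = 'k'
  'p' (pos 15) + 19 = pos 8 = 'i'
  'c' (pos 2) + 19 = pos 21 = 'v'
Result: qmkiv

qmkiv


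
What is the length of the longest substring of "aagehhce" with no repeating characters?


Input: "aagehhce"
Sliding window (track last position of each char):
  Position 0 ('a'): window [0,0] length 1 -- new best
  Position 1 ('a'): repeat (last at 0), move window start to 1
  Position 1 ('a'): window [1,1] length 1
  Position 2 ('g'): window [1,2] length 2 -- new best
  Position 3 ('e'): window [1,3] length 3 -- new best
  Position 4 ('h'): window [1,4] length 4 -- new best
  Position 5 ('h'): repeat (last at 4), move window start to 5
  Position 5 ('h'): window [5,5] length 1
  Position 6 ('c'): window [5,6] length 2
  Position 7 ('e'): window [5,7] length 3
Longest substring with no repeats: "ageh" with length 4

4


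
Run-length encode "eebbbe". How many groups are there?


Input: eebbbe
Scanning for consecutive runs:
  Group 1: 'e' x 2 (positions 0-1)
  Group 2: 'b' x 3 (positions 2-4)
  Group 3: 'e' x 1 (positions 5-5)
Total groups: 3

3


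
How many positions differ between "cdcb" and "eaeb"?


Comparing "cdcb" and "eaeb" position by position:
  Position 0: 'c' vs 'e' => DIFFER
  Position 1: 'd' vs 'a' => DIFFER
  Position 2: 'c' vs 'e' => DIFFER
  Position 3: 'b' vs 'b' => same
Positions that differ: 3

3


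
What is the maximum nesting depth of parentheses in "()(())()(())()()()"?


Input: "()(())()(())()()()"
Tracking depth:
  Position 0 '(': depth becomes 1
  Position 1 ')': depth becomes 0
  Position 2 '(': depth becomes 1
  Position 3 '(': depth becomes 2
  Position 4 ')': depth becomes 1
  Position 5 ')': depth becomes 0
  Position 6 '(': depth becomes 1
  Position 7 ')': depth becomes 0
  Position 8 '(': depth becomes 1
  Position 9 '(': depth becomes 2
  Position 10 ')': depth becomes 1
  Position 11 ')': depth becomes 0
  Position 12 '(': depth becomes 1
  Position 13 ')': depth becomes 0
  Position 14 '(': depth becomes 1
  Position 15 ')': depth becomes 0
  Position 16 '(': depth becomes 1
  Position 17 ')': depth becomes 0
Maximum depth reached: 2

2


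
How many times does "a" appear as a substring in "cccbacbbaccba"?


Searching for "a" in "cccbacbbaccba"
Scanning each position:
  Position 0: "c" => no
  Position 1: "c" => no
  Position 2: "c" => no
  Position 3: "b" => no
  Position 4: "a" => MATCH
  Position 5: "c" => no
  Position 6: "b" => no
  Position 7: "b" => no
  Position 8: "a" => MATCH
  Position 9: "c" => no
  Position 10: "c" => no
  Position 11: "b" => no
  Position 12: "a" => MATCH
Total occurrences: 3

3


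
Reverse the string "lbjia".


Input: lbjia
Reading characters right to left:
  Position 4: 'a'
  Position 3: 'i'
  Position 2: 'j'
  Position 1: 'b'
  Position 0: 'l'
Reversed: aijbl

aijbl


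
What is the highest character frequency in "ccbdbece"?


Input: ccbdbece
Character counts:
  'b': 2
  'c': 3
  'd': 1
  'e': 2
Maximum frequency: 3

3


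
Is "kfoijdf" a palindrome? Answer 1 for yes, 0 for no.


Input: kfoijdf
Reversed: fdjiofk
  Compare pos 0 ('k') with pos 6 ('f'): MISMATCH
  Compare pos 1 ('f') with pos 5 ('d'): MISMATCH
  Compare pos 2 ('o') with pos 4 ('j'): MISMATCH
Result: not a palindrome

0


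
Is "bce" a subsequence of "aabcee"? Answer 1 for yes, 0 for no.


Check if "bce" is a subsequence of "aabcee"
Greedy scan:
  Position 0 ('a'): no match needed
  Position 1 ('a'): no match needed
  Position 2 ('b'): matches sub[0] = 'b'
  Position 3 ('c'): matches sub[1] = 'c'
  Position 4 ('e'): matches sub[2] = 'e'
  Position 5 ('e'): no match needed
All 3 characters matched => is a subsequence

1


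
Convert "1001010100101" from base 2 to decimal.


Input: "1001010100101" in base 2
Positional expansion:
  Digit '1' (value 1) x 2^12 = 4096
  Digit '0' (value 0) x 2^11 = 0
  Digit '0' (value 0) x 2^10 = 0
  Digit '1' (value 1) x 2^9 = 512
  Digit '0' (value 0) x 2^8 = 0
  Digit '1' (value 1) x 2^7 = 128
  Digit '0' (value 0) x 2^6 = 0
  Digit '1' (value 1) x 2^5 = 32
  Digit '0' (value 0) x 2^4 = 0
  Digit '0' (value 0) x 2^3 = 0
  Digit '1' (value 1) x 2^2 = 4
  Digit '0' (value 0) x 2^1 = 0
  Digit '1' (value 1) x 2^0 = 1
Sum = 4773

4773


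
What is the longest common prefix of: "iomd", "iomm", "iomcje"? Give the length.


Words: iomd, iomm, iomcje
  Position 0: all 'i' => match
  Position 1: all 'o' => match
  Position 2: all 'm' => match
  Position 3: ('d', 'm', 'c') => mismatch, stop
LCP = "iom" (length 3)

3


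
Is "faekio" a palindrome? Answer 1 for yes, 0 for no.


Input: faekio
Reversed: oikeaf
  Compare pos 0 ('f') with pos 5 ('o'): MISMATCH
  Compare pos 1 ('a') with pos 4 ('i'): MISMATCH
  Compare pos 2 ('e') with pos 3 ('k'): MISMATCH
Result: not a palindrome

0


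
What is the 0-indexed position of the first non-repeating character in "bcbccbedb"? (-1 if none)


Input: bcbccbedb
Character frequencies:
  'b': 4
  'c': 3
  'd': 1
  'e': 1
Scanning left to right for freq == 1:
  Position 0 ('b'): freq=4, skip
  Position 1 ('c'): freq=3, skip
  Position 2 ('b'): freq=4, skip
  Position 3 ('c'): freq=3, skip
  Position 4 ('c'): freq=3, skip
  Position 5 ('b'): freq=4, skip
  Position 6 ('e'): unique! => answer = 6

6


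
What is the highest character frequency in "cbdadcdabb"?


Input: cbdadcdabb
Character counts:
  'a': 2
  'b': 3
  'c': 2
  'd': 3
Maximum frequency: 3

3


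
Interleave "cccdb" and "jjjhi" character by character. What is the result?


Interleaving "cccdb" and "jjjhi":
  Position 0: 'c' from first, 'j' from second => "cj"
  Position 1: 'c' from first, 'j' from second => "cj"
  Position 2: 'c' from first, 'j' from second => "cj"
  Position 3: 'd' from first, 'h' from second => "dh"
  Position 4: 'b' from first, 'i' from second => "bi"
Result: cjcjcjdhbi

cjcjcjdhbi


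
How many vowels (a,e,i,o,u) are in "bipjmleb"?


Input: bipjmleb
Checking each character:
  'b' at position 0: consonant
  'i' at position 1: vowel (running total: 1)
  'p' at position 2: consonant
  'j' at position 3: consonant
  'm' at position 4: consonant
  'l' at position 5: consonant
  'e' at position 6: vowel (running total: 2)
  'b' at position 7: consonant
Total vowels: 2

2


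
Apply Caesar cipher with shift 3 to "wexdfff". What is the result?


Caesar cipher: shift "wexdfff" by 3
  'w' (pos 22) + 3 = pos 25 = 'z'
  'e' (pos 4) + 3 = pos 7 = 'h'
  'x' (pos 23) + 3 = pos 0 = 'a'
  'd' (pos 3) + 3 = pos 6 = 'g'
  'f' (pos 5) + 3 = pos 8 = 'i'
  'f' (pos 5) + 3 = pos 8 = 'i'
  'f' (pos 5) + 3 = pos 8 = 'i'
Result: zhagiii

zhagiii


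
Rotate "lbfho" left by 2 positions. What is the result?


Input: "lbfho", rotate left by 2
First 2 characters: "lb"
Remaining characters: "fho"
Concatenate remaining + first: "fho" + "lb" = "fholb"

fholb


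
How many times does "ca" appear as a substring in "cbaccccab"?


Searching for "ca" in "cbaccccab"
Scanning each position:
  Position 0: "cb" => no
  Position 1: "ba" => no
  Position 2: "ac" => no
  Position 3: "cc" => no
  Position 4: "cc" => no
  Position 5: "cc" => no
  Position 6: "ca" => MATCH
  Position 7: "ab" => no
Total occurrences: 1

1
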